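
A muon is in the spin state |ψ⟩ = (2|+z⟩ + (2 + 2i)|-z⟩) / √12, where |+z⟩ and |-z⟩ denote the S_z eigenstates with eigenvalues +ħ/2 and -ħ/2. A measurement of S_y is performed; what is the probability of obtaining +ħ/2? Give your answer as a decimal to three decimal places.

|+y⟩ = (|+z⟩ + i|-z⟩)/√2, so ⟨+y|ψ⟩ = (4 - 2i) / (√2·√12).
P = |4 - 2i|² / 24 = 20/24.

0.833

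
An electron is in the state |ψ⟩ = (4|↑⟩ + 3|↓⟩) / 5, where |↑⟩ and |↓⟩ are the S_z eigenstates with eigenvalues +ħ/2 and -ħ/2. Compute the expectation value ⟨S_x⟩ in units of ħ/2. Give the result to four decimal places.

0.9600

⟨σ_x⟩ = 2 Re(a* b)/(|a|²+|b|²) with a = 4, b = 3.
a* b = 12, so ⟨σ_x⟩ = 24/25.
⟨S_x⟩ = (ħ/2)·⟨σ_x⟩.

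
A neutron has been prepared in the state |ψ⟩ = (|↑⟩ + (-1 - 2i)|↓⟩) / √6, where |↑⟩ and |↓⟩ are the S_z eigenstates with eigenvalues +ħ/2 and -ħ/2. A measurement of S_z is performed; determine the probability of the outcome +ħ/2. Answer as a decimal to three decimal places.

0.167

The +ħ/2 outcome corresponds to |↑⟩. Its amplitude in |ψ⟩ is 1/√6.
P = |1|² / 6 = 1/6.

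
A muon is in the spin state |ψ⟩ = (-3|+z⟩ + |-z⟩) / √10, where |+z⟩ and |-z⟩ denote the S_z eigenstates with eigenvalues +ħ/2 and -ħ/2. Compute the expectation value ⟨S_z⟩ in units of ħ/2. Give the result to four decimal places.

⟨σ_z⟩ = |a|² - |b|² divided by |a|²+|b|², with a, b the |+z⟩, |-z⟩ amplitudes.
= (9 - 1)/10 = 8/10.
⟨S_z⟩ = (ħ/2)·⟨σ_z⟩.

0.8000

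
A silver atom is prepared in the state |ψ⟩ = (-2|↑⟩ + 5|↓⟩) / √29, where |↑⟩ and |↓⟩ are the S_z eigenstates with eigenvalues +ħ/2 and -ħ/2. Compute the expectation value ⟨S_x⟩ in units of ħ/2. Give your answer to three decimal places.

⟨σ_x⟩ = 2 Re(a* b)/(|a|²+|b|²) with a = -2, b = 5.
a* b = -10, so ⟨σ_x⟩ = -20/29.
⟨S_x⟩ = (ħ/2)·⟨σ_x⟩.

-0.690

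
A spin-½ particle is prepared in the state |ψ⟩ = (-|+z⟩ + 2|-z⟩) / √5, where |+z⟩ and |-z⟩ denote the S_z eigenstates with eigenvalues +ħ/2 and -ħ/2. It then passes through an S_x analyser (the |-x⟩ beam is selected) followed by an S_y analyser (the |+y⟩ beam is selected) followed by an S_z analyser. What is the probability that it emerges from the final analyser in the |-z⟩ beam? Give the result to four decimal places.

First analyser (S_x): P(|-x⟩) = |⟨-x|ψ⟩|² = 9/10.
After stage 1 the state is |-x⟩; P(|+y⟩) = |⟨+y|-x⟩|² = 1/2.
After stage 2 the state is |+y⟩; P(|-z⟩) = |⟨-z|+y⟩|² = 1/2.
Joint probability = 9/10 × 1/2 × 1/2 = 0.2250.

0.2250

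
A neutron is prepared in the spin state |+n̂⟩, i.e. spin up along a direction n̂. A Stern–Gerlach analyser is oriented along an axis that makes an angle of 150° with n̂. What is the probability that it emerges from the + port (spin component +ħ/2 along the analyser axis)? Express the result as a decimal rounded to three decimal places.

0.067

For spin-½, the probability of finding spin-up along an axis at angle θ to the initial spin direction is cos²(θ/2); spin-down is sin²(θ/2).
θ = 150°, so P = cos²(75°) ≈ 0.067.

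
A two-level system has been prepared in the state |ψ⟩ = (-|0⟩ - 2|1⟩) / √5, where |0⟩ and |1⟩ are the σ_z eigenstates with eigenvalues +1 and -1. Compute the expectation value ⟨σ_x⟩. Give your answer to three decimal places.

⟨σ_x⟩ = 2 Re(a* b)/(|a|²+|b|²) with a = -1, b = -2.
a* b = 2, so ⟨σ_x⟩ = 4/5.

0.800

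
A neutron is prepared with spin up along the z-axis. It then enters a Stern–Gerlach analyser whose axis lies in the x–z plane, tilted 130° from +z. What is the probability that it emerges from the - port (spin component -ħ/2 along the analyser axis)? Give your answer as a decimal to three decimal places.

0.821

For spin-½, the probability of finding spin-up along an axis at angle θ to the initial spin direction is cos²(θ/2); spin-down is sin²(θ/2).
θ = 130°, so P = sin²(65°) ≈ 0.821.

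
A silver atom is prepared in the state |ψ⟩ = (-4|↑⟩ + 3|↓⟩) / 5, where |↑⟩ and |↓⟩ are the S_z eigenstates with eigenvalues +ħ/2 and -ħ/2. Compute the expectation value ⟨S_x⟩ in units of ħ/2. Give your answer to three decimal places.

-0.960

⟨σ_x⟩ = 2 Re(a* b)/(|a|²+|b|²) with a = -4, b = 3.
a* b = -12, so ⟨σ_x⟩ = -24/25.
⟨S_x⟩ = (ħ/2)·⟨σ_x⟩.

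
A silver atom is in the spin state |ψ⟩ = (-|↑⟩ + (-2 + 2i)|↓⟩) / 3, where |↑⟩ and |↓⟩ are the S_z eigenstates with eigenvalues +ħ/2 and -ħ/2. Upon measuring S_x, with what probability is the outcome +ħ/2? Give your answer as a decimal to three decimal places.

0.722

|+x⟩ = (|↑⟩ + |↓⟩)/√2, so ⟨+x|ψ⟩ = (-3 + 2i) / (√2·3).
P = |-3 + 2i|² / 18 = 13/18.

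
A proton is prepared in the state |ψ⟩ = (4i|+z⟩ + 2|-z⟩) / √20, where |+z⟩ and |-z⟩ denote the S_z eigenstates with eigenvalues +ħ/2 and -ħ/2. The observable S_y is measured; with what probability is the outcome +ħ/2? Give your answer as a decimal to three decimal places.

|+y⟩ = (|+z⟩ + i|-z⟩)/√2, so ⟨+y|ψ⟩ = (2i) / (√2·√20).
P = |2i|² / 40 = 4/40.

0.100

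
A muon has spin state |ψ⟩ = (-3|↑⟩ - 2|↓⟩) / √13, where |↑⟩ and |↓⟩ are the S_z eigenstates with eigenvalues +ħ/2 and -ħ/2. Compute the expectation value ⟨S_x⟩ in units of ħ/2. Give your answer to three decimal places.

0.923

⟨σ_x⟩ = 2 Re(a* b)/(|a|²+|b|²) with a = -3, b = -2.
a* b = 6, so ⟨σ_x⟩ = 12/13.
⟨S_x⟩ = (ħ/2)·⟨σ_x⟩.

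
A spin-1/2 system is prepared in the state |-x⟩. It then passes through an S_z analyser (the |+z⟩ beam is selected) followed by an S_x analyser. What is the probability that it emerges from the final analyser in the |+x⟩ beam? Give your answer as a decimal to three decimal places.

First analyser (S_z): from |-x⟩, P(|+z⟩) = 1/2.
After stage 1 the state is |+z⟩; P(|+x⟩) = |⟨+x|+z⟩|² = 1/2.
Joint probability = 1/2 × 1/2 = 0.250.

0.250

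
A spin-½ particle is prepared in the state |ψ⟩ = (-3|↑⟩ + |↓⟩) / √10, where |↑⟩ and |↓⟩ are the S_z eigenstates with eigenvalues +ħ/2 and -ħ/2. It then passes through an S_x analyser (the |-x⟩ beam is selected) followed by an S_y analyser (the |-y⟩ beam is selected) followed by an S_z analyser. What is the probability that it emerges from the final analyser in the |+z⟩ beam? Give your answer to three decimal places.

0.200

First analyser (S_x): P(|-x⟩) = |⟨-x|ψ⟩|² = 16/20.
After stage 1 the state is |-x⟩; P(|-y⟩) = |⟨-y|-x⟩|² = 1/2.
After stage 2 the state is |-y⟩; P(|+z⟩) = |⟨+z|-y⟩|² = 1/2.
Joint probability = 16/20 × 1/2 × 1/2 = 0.200.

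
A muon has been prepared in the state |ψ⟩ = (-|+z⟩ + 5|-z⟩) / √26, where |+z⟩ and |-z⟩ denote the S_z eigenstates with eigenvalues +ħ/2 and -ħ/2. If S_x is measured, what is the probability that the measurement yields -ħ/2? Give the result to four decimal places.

|-x⟩ = (|+z⟩ - |-z⟩)/√2, so ⟨-x|ψ⟩ = (-6) / (√2·√26).
P = |-6|² / 52 = 36/52.

0.6923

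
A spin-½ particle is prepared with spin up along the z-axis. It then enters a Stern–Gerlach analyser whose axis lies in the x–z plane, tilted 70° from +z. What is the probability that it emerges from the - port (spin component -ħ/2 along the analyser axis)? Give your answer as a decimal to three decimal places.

For spin-½, the probability of finding spin-up along an axis at angle θ to the initial spin direction is cos²(θ/2); spin-down is sin²(θ/2).
θ = 70°, so P = sin²(35°) ≈ 0.329.

0.329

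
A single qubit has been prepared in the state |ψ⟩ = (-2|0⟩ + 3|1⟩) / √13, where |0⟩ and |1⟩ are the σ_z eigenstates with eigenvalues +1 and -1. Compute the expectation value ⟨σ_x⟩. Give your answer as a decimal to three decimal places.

⟨σ_x⟩ = 2 Re(a* b)/(|a|²+|b|²) with a = -2, b = 3.
a* b = -6, so ⟨σ_x⟩ = -12/13.

-0.923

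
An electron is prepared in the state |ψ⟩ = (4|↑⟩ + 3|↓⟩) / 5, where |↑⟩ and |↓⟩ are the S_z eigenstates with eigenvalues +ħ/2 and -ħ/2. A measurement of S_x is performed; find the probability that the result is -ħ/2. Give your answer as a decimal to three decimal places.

|-x⟩ = (|↑⟩ - |↓⟩)/√2, so ⟨-x|ψ⟩ = (1) / (√2·5).
P = |1|² / 50 = 1/50.

0.020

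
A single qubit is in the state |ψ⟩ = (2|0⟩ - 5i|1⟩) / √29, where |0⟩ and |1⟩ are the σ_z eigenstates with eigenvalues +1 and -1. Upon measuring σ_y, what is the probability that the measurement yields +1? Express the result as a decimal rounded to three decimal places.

0.155

|+y⟩ = (|0⟩ + i|1⟩)/√2, so ⟨+y|ψ⟩ = (-3) / (√2·√29).
P = |-3|² / 58 = 9/58.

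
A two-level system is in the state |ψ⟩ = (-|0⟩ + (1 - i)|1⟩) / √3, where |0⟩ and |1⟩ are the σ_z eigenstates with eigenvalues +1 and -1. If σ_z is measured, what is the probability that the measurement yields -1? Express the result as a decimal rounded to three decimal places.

The -1 outcome corresponds to |1⟩. Its amplitude in |ψ⟩ is (1 - i)/√3.
P = |1 - i|² / 3 = 2/3.

0.667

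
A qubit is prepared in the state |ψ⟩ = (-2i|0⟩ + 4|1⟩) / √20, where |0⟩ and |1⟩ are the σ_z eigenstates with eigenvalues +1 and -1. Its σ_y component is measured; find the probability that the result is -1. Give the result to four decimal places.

|-y⟩ = (|0⟩ - i|1⟩)/√2, so ⟨-y|ψ⟩ = (2i) / (√2·√20).
P = |2i|² / 40 = 4/40.

0.1000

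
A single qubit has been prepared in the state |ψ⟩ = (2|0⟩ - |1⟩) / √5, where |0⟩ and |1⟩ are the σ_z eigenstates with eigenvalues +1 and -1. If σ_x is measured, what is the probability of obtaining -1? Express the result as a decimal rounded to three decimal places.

|-x⟩ = (|0⟩ - |1⟩)/√2, so ⟨-x|ψ⟩ = (3) / (√2·√5).
P = |3|² / 10 = 9/10.

0.900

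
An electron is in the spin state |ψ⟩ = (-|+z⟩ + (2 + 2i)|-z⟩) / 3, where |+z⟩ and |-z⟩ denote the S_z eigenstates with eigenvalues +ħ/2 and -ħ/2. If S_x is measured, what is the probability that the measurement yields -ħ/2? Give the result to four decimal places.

0.7222

|-x⟩ = (|+z⟩ - |-z⟩)/√2, so ⟨-x|ψ⟩ = (-3 - 2i) / (√2·3).
P = |-3 - 2i|² / 18 = 13/18.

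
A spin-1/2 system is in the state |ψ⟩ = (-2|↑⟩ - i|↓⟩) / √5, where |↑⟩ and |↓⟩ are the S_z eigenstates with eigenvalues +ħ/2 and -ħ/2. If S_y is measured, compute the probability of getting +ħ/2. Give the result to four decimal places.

0.9000

|+y⟩ = (|↑⟩ + i|↓⟩)/√2, so ⟨+y|ψ⟩ = (-3) / (√2·√5).
P = |-3|² / 10 = 9/10.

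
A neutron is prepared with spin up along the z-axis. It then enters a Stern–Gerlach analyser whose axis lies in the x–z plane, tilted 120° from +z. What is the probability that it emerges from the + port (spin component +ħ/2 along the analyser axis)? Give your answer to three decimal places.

For spin-½, the probability of finding spin-up along an axis at angle θ to the initial spin direction is cos²(θ/2); spin-down is sin²(θ/2).
θ = 120°, so P = cos²(60°) ≈ 0.250.

0.250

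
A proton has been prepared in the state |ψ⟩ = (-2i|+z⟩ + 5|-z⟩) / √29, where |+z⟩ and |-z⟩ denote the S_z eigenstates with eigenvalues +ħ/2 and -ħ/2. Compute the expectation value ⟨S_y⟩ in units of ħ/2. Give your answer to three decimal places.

⟨σ_y⟩ = 2 Im(a* b)/(|a|²+|b|²) with a = -2i, b = 5.
a* b = 10i, so ⟨σ_y⟩ = 20/29.
⟨S_y⟩ = (ħ/2)·⟨σ_y⟩.

0.690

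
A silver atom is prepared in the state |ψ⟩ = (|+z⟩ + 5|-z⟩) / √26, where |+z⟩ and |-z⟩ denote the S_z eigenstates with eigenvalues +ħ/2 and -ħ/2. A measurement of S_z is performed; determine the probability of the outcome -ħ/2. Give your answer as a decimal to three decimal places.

The -ħ/2 outcome corresponds to |-z⟩. Its amplitude in |ψ⟩ is 5/√26.
P = |5|² / 26 = 25/26.

0.962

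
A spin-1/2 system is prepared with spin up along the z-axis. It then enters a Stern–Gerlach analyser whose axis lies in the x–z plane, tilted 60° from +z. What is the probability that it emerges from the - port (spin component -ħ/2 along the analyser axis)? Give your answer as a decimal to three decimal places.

For spin-½, the probability of finding spin-up along an axis at angle θ to the initial spin direction is cos²(θ/2); spin-down is sin²(θ/2).
θ = 60°, so P = sin²(30°) ≈ 0.250.

0.250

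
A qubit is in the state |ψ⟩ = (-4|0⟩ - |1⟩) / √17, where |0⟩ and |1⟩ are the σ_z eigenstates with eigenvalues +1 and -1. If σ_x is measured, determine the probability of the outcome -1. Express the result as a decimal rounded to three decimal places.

|-x⟩ = (|0⟩ - |1⟩)/√2, so ⟨-x|ψ⟩ = (-3) / (√2·√17).
P = |-3|² / 34 = 9/34.

0.265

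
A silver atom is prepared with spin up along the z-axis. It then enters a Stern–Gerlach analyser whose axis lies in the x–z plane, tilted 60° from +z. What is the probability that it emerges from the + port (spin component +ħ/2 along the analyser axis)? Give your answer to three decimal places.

For spin-½, the probability of finding spin-up along an axis at angle θ to the initial spin direction is cos²(θ/2); spin-down is sin²(θ/2).
θ = 60°, so P = cos²(30°) ≈ 0.750.

0.750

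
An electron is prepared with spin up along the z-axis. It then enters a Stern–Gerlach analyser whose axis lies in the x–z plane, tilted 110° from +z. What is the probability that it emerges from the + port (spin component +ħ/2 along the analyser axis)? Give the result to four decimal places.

0.3290

For spin-½, the probability of finding spin-up along an axis at angle θ to the initial spin direction is cos²(θ/2); spin-down is sin²(θ/2).
θ = 110°, so P = cos²(55°) ≈ 0.3290.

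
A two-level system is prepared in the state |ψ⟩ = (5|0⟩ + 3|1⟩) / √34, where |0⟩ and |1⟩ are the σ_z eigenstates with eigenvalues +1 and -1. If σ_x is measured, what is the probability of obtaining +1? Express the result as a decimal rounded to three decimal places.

0.941

|+x⟩ = (|0⟩ + |1⟩)/√2, so ⟨+x|ψ⟩ = (8) / (√2·√34).
P = |8|² / 68 = 64/68.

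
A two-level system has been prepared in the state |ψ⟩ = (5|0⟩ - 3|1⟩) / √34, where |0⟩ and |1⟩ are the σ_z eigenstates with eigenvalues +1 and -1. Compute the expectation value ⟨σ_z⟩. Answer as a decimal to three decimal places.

⟨σ_z⟩ = |a|² - |b|² divided by |a|²+|b|², with a, b the |0⟩, |1⟩ amplitudes.
= (25 - 9)/34 = 16/34.

0.471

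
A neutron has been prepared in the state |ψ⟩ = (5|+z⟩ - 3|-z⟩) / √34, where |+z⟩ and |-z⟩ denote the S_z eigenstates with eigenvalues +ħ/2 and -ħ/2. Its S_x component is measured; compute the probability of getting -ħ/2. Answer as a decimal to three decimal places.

|-x⟩ = (|+z⟩ - |-z⟩)/√2, so ⟨-x|ψ⟩ = (8) / (√2·√34).
P = |8|² / 68 = 64/68.

0.941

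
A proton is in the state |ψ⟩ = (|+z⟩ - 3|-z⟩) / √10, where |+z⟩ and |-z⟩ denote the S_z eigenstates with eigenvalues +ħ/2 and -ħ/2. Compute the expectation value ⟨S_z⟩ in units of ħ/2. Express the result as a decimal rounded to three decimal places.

-0.800

⟨σ_z⟩ = |a|² - |b|² divided by |a|²+|b|², with a, b the |+z⟩, |-z⟩ amplitudes.
= (1 - 9)/10 = -8/10.
⟨S_z⟩ = (ħ/2)·⟨σ_z⟩.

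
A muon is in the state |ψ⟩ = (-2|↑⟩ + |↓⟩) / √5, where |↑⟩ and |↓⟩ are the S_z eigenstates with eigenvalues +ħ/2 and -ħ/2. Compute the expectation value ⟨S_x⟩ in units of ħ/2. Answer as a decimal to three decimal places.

-0.800

⟨σ_x⟩ = 2 Re(a* b)/(|a|²+|b|²) with a = -2, b = 1.
a* b = -2, so ⟨σ_x⟩ = -4/5.
⟨S_x⟩ = (ħ/2)·⟨σ_x⟩.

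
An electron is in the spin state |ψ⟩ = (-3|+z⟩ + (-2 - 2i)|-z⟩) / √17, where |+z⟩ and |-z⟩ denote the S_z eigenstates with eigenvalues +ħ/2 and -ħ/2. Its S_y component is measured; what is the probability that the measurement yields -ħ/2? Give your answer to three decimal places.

|-y⟩ = (|+z⟩ - i|-z⟩)/√2, so ⟨-y|ψ⟩ = (-1 - 2i) / (√2·√17).
P = |-1 - 2i|² / 34 = 5/34.

0.147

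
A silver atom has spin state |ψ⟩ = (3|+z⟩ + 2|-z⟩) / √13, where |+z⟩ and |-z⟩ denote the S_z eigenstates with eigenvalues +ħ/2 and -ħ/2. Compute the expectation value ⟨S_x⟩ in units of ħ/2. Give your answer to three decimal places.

⟨σ_x⟩ = 2 Re(a* b)/(|a|²+|b|²) with a = 3, b = 2.
a* b = 6, so ⟨σ_x⟩ = 12/13.
⟨S_x⟩ = (ħ/2)·⟨σ_x⟩.

0.923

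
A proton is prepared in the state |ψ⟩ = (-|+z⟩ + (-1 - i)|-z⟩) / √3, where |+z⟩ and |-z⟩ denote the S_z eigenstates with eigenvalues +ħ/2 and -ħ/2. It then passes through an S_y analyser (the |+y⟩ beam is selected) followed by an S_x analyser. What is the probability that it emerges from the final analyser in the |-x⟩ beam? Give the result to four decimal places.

First analyser (S_y): P(|+y⟩) = |⟨+y|ψ⟩|² = 5/6.
After stage 1 the state is |+y⟩; P(|-x⟩) = |⟨-x|+y⟩|² = 1/2.
Joint probability = 5/6 × 1/2 = 0.4167.

0.4167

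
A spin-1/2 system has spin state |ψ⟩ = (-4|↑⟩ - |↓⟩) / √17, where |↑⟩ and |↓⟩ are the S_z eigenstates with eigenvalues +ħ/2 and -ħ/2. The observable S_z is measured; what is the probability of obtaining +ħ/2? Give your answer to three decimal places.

0.941

The +ħ/2 outcome corresponds to |↑⟩. Its amplitude in |ψ⟩ is -4/√17.
P = |-4|² / 17 = 16/17.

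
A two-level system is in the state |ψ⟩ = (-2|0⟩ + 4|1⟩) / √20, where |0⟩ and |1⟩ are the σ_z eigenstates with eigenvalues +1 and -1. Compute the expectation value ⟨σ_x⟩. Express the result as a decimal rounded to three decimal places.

-0.800

⟨σ_x⟩ = 2 Re(a* b)/(|a|²+|b|²) with a = -2, b = 4.
a* b = -8, so ⟨σ_x⟩ = -16/20.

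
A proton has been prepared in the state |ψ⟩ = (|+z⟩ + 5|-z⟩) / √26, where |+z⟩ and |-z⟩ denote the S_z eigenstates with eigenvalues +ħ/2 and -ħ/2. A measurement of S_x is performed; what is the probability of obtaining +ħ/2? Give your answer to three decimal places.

0.692

|+x⟩ = (|+z⟩ + |-z⟩)/√2, so ⟨+x|ψ⟩ = (6) / (√2·√26).
P = |6|² / 52 = 36/52.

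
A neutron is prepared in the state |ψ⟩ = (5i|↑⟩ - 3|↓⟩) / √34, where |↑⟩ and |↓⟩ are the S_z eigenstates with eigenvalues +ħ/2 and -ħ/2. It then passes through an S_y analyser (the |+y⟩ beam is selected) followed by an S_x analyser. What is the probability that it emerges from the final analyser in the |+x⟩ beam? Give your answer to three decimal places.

0.471

First analyser (S_y): P(|+y⟩) = |⟨+y|ψ⟩|² = 64/68.
After stage 1 the state is |+y⟩; P(|+x⟩) = |⟨+x|+y⟩|² = 1/2.
Joint probability = 64/68 × 1/2 = 0.471.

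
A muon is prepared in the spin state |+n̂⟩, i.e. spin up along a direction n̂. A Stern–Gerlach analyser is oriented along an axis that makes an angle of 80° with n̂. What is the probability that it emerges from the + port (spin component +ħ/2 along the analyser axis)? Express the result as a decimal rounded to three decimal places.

0.587

For spin-½, the probability of finding spin-up along an axis at angle θ to the initial spin direction is cos²(θ/2); spin-down is sin²(θ/2).
θ = 80°, so P = cos²(40°) ≈ 0.587.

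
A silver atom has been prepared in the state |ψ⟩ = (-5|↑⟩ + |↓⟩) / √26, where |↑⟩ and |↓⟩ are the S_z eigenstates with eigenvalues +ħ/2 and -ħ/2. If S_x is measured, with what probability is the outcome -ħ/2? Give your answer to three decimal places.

0.692

|-x⟩ = (|↑⟩ - |↓⟩)/√2, so ⟨-x|ψ⟩ = (-6) / (√2·√26).
P = |-6|² / 52 = 36/52.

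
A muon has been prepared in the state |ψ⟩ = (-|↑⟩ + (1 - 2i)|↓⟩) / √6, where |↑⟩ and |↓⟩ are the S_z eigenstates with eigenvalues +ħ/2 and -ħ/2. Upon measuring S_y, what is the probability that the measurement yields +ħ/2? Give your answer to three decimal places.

|+y⟩ = (|↑⟩ + i|↓⟩)/√2, so ⟨+y|ψ⟩ = (-3 - i) / (√2·√6).
P = |-3 - i|² / 12 = 10/12.

0.833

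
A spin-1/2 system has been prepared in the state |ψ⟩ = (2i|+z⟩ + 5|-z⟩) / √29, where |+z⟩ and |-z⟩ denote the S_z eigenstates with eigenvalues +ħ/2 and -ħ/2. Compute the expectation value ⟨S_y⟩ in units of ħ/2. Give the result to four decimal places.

-0.6897

⟨σ_y⟩ = 2 Im(a* b)/(|a|²+|b|²) with a = 2i, b = 5.
a* b = -10i, so ⟨σ_y⟩ = -20/29.
⟨S_y⟩ = (ħ/2)·⟨σ_y⟩.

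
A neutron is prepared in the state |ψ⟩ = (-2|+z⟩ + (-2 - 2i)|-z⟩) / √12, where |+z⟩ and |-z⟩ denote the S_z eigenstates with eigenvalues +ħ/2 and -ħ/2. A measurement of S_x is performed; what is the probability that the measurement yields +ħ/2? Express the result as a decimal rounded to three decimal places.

0.833

|+x⟩ = (|+z⟩ + |-z⟩)/√2, so ⟨+x|ψ⟩ = (-4 - 2i) / (√2·√12).
P = |-4 - 2i|² / 24 = 20/24.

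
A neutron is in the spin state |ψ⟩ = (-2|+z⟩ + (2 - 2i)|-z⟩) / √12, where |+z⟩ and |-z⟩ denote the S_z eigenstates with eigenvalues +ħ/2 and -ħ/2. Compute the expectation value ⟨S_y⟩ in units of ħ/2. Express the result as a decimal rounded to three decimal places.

0.667

⟨σ_y⟩ = 2 Im(a* b)/(|a|²+|b|²) with a = -2, b = (2 - 2i).
a* b = (-4 + 4i), so ⟨σ_y⟩ = 8/12.
⟨S_y⟩ = (ħ/2)·⟨σ_y⟩.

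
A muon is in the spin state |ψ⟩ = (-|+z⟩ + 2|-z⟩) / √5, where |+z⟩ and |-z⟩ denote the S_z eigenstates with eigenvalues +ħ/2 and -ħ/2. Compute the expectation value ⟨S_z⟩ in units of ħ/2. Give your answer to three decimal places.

⟨σ_z⟩ = |a|² - |b|² divided by |a|²+|b|², with a, b the |+z⟩, |-z⟩ amplitudes.
= (1 - 4)/5 = -3/5.
⟨S_z⟩ = (ħ/2)·⟨σ_z⟩.

-0.600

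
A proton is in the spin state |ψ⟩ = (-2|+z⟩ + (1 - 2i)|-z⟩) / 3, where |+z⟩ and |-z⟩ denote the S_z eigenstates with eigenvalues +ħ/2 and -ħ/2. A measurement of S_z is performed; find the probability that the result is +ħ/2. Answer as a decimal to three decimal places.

0.444

The +ħ/2 outcome corresponds to |+z⟩. Its amplitude in |ψ⟩ is -2/3.
P = |-2|² / 9 = 4/9.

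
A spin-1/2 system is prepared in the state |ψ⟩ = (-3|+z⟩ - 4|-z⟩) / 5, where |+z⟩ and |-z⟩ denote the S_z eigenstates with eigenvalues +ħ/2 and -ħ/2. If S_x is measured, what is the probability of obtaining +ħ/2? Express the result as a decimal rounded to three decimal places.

0.980

|+x⟩ = (|+z⟩ + |-z⟩)/√2, so ⟨+x|ψ⟩ = (-7) / (√2·5).
P = |-7|² / 50 = 49/50.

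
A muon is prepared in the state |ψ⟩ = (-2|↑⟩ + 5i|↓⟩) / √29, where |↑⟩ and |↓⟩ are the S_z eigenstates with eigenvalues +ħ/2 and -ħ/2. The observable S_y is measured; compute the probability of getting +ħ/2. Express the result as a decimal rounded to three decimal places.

0.155

|+y⟩ = (|↑⟩ + i|↓⟩)/√2, so ⟨+y|ψ⟩ = (3) / (√2·√29).
P = |3|² / 58 = 9/58.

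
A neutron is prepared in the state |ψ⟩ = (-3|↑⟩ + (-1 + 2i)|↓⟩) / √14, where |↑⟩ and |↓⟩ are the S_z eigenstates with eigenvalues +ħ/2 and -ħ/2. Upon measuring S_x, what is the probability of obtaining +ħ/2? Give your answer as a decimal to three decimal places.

0.714

|+x⟩ = (|↑⟩ + |↓⟩)/√2, so ⟨+x|ψ⟩ = (-4 + 2i) / (√2·√14).
P = |-4 + 2i|² / 28 = 20/28.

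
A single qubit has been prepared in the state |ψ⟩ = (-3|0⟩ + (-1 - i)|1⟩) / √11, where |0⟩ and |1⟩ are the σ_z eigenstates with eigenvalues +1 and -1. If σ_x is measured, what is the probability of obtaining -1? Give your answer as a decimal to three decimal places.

0.227

|-x⟩ = (|0⟩ - |1⟩)/√2, so ⟨-x|ψ⟩ = (-2 + i) / (√2·√11).
P = |-2 + i|² / 22 = 5/22.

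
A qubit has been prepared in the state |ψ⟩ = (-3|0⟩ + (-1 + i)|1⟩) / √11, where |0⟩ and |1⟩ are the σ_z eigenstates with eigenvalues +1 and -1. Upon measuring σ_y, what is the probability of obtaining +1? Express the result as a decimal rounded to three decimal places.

|+y⟩ = (|0⟩ + i|1⟩)/√2, so ⟨+y|ψ⟩ = (-2 + i) / (√2·√11).
P = |-2 + i|² / 22 = 5/22.

0.227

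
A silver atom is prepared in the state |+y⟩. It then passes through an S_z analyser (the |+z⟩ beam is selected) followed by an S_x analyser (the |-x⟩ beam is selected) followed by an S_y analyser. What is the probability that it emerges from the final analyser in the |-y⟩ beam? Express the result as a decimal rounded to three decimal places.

First analyser (S_z): from |+y⟩, P(|+z⟩) = 1/2.
After stage 1 the state is |+z⟩; P(|-x⟩) = |⟨-x|+z⟩|² = 1/2.
After stage 2 the state is |-x⟩; P(|-y⟩) = |⟨-y|-x⟩|² = 1/2.
Joint probability = 1/2 × 1/2 × 1/2 = 0.125.

0.125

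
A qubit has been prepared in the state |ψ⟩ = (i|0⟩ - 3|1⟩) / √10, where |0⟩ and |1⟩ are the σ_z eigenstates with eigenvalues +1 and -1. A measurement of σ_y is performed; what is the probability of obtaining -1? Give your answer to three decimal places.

|-y⟩ = (|0⟩ - i|1⟩)/√2, so ⟨-y|ψ⟩ = (-2i) / (√2·√10).
P = |-2i|² / 20 = 4/20.

0.200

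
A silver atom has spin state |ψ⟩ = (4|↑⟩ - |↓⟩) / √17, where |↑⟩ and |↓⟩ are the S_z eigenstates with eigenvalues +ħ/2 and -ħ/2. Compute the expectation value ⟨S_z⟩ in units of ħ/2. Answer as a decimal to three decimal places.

⟨σ_z⟩ = |a|² - |b|² divided by |a|²+|b|², with a, b the |↑⟩, |↓⟩ amplitudes.
= (16 - 1)/17 = 15/17.
⟨S_z⟩ = (ħ/2)·⟨σ_z⟩.

0.882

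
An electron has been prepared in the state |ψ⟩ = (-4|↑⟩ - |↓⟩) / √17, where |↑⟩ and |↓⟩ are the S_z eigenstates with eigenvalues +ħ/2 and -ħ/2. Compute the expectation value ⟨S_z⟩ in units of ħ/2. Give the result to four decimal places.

0.8824

⟨σ_z⟩ = |a|² - |b|² divided by |a|²+|b|², with a, b the |↑⟩, |↓⟩ amplitudes.
= (16 - 1)/17 = 15/17.
⟨S_z⟩ = (ħ/2)·⟨σ_z⟩.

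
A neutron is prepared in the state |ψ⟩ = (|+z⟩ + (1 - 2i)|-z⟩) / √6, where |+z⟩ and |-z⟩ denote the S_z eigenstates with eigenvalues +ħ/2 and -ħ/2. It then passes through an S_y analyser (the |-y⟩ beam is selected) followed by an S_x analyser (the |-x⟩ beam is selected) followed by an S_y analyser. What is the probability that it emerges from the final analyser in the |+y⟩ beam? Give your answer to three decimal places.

0.208

First analyser (S_y): P(|-y⟩) = |⟨-y|ψ⟩|² = 10/12.
After stage 1 the state is |-y⟩; P(|-x⟩) = |⟨-x|-y⟩|² = 1/2.
After stage 2 the state is |-x⟩; P(|+y⟩) = |⟨+y|-x⟩|² = 1/2.
Joint probability = 10/12 × 1/2 × 1/2 = 0.208.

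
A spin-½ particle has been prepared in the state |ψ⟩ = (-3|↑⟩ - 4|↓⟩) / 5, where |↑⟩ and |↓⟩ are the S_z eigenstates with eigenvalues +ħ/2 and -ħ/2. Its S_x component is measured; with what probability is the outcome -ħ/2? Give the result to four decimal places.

|-x⟩ = (|↑⟩ - |↓⟩)/√2, so ⟨-x|ψ⟩ = (1) / (√2·5).
P = |1|² / 50 = 1/50.

0.0200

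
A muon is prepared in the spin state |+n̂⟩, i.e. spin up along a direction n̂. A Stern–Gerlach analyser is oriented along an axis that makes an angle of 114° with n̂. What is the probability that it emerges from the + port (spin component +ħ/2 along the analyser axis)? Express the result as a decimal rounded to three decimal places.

0.297

For spin-½, the probability of finding spin-up along an axis at angle θ to the initial spin direction is cos²(θ/2); spin-down is sin²(θ/2).
θ = 114°, so P = cos²(57°) ≈ 0.297.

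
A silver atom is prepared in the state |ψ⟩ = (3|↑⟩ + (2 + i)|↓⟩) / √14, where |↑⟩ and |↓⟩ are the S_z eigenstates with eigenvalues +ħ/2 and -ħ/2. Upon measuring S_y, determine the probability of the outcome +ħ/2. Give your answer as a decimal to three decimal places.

|+y⟩ = (|↑⟩ + i|↓⟩)/√2, so ⟨+y|ψ⟩ = (4 - 2i) / (√2·√14).
P = |4 - 2i|² / 28 = 20/28.

0.714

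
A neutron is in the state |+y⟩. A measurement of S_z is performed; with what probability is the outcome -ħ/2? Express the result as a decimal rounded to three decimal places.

0.500

In the S_z basis, |+y⟩ = (|+z⟩ + i|-z⟩)/√2 and |-z⟩ = |-z⟩.
|⟨-z|+y⟩|² = 1/2.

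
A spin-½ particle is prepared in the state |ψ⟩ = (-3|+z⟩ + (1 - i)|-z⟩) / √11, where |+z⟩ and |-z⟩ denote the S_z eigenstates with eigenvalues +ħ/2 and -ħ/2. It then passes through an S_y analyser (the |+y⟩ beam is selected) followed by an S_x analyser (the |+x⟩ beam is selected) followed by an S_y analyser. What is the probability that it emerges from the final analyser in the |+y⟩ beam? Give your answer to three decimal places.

First analyser (S_y): P(|+y⟩) = |⟨+y|ψ⟩|² = 17/22.
After stage 1 the state is |+y⟩; P(|+x⟩) = |⟨+x|+y⟩|² = 1/2.
After stage 2 the state is |+x⟩; P(|+y⟩) = |⟨+y|+x⟩|² = 1/2.
Joint probability = 17/22 × 1/2 × 1/2 = 0.193.

0.193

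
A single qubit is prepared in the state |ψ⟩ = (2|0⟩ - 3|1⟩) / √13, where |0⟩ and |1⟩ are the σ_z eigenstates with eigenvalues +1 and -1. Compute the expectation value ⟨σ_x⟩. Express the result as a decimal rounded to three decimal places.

⟨σ_x⟩ = 2 Re(a* b)/(|a|²+|b|²) with a = 2, b = -3.
a* b = -6, so ⟨σ_x⟩ = -12/13.

-0.923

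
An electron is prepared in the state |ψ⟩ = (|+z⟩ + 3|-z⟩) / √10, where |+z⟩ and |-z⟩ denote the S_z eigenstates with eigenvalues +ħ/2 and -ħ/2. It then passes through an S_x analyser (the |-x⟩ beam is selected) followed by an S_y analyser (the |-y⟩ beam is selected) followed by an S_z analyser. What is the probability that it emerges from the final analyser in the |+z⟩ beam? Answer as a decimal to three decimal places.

First analyser (S_x): P(|-x⟩) = |⟨-x|ψ⟩|² = 4/20.
After stage 1 the state is |-x⟩; P(|-y⟩) = |⟨-y|-x⟩|² = 1/2.
After stage 2 the state is |-y⟩; P(|+z⟩) = |⟨+z|-y⟩|² = 1/2.
Joint probability = 4/20 × 1/2 × 1/2 = 0.050.

0.050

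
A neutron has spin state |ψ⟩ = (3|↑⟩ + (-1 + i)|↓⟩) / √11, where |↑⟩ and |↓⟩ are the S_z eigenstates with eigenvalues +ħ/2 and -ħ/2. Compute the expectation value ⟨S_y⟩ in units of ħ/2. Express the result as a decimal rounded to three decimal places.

⟨σ_y⟩ = 2 Im(a* b)/(|a|²+|b|²) with a = 3, b = (-1 + i).
a* b = (-3 + 3i), so ⟨σ_y⟩ = 6/11.
⟨S_y⟩ = (ħ/2)·⟨σ_y⟩.

0.545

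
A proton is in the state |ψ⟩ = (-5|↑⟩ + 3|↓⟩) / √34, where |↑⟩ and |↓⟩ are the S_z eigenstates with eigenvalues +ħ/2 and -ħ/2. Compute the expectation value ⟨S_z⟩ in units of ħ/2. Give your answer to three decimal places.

0.471

⟨σ_z⟩ = |a|² - |b|² divided by |a|²+|b|², with a, b the |↑⟩, |↓⟩ amplitudes.
= (25 - 9)/34 = 16/34.
⟨S_z⟩ = (ħ/2)·⟨σ_z⟩.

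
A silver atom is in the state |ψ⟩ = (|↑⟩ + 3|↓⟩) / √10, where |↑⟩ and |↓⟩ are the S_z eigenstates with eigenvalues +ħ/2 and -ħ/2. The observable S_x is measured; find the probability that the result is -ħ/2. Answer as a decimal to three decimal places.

0.200

|-x⟩ = (|↑⟩ - |↓⟩)/√2, so ⟨-x|ψ⟩ = (-2) / (√2·√10).
P = |-2|² / 20 = 4/20.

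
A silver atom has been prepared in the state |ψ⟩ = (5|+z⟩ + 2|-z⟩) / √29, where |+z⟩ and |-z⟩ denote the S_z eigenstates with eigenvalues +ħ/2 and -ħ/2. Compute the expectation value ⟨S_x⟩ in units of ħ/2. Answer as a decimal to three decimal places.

0.690

⟨σ_x⟩ = 2 Re(a* b)/(|a|²+|b|²) with a = 5, b = 2.
a* b = 10, so ⟨σ_x⟩ = 20/29.
⟨S_x⟩ = (ħ/2)·⟨σ_x⟩.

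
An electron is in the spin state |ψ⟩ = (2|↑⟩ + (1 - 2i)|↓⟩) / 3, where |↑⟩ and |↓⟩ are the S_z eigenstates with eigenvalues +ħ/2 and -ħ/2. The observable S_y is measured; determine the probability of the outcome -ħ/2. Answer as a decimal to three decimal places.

|-y⟩ = (|↑⟩ - i|↓⟩)/√2, so ⟨-y|ψ⟩ = (4 + i) / (√2·3).
P = |4 + i|² / 18 = 17/18.

0.944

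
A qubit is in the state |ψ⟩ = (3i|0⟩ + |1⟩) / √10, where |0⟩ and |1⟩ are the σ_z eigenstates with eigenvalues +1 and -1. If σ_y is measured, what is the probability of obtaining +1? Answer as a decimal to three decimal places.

0.200

|+y⟩ = (|0⟩ + i|1⟩)/√2, so ⟨+y|ψ⟩ = (2i) / (√2·√10).
P = |2i|² / 20 = 4/20.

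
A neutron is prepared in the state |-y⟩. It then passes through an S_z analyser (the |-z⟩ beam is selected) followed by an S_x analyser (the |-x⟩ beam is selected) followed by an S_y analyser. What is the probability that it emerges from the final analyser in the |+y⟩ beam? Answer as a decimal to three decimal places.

First analyser (S_z): from |-y⟩, P(|-z⟩) = 1/2.
After stage 1 the state is |-z⟩; P(|-x⟩) = |⟨-x|-z⟩|² = 1/2.
After stage 2 the state is |-x⟩; P(|+y⟩) = |⟨+y|-x⟩|² = 1/2.
Joint probability = 1/2 × 1/2 × 1/2 = 0.125.

0.125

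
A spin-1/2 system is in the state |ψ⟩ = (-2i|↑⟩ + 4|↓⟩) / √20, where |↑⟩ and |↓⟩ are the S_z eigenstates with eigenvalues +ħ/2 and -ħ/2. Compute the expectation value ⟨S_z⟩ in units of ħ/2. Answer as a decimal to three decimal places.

⟨σ_z⟩ = |a|² - |b|² divided by |a|²+|b|², with a, b the |↑⟩, |↓⟩ amplitudes.
= (4 - 16)/20 = -12/20.
⟨S_z⟩ = (ħ/2)·⟨σ_z⟩.

-0.600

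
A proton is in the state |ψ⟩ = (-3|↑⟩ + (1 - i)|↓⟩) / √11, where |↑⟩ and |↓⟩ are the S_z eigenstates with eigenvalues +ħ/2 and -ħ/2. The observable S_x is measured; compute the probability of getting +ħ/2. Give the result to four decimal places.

|+x⟩ = (|↑⟩ + |↓⟩)/√2, so ⟨+x|ψ⟩ = (-2 - i) / (√2·√11).
P = |-2 - i|² / 22 = 5/22.

0.2273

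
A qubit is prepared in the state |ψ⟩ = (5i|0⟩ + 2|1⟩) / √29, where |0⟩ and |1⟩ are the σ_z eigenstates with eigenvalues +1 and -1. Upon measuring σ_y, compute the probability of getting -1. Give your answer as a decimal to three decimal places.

|-y⟩ = (|0⟩ - i|1⟩)/√2, so ⟨-y|ψ⟩ = (7i) / (√2·√29).
P = |7i|² / 58 = 49/58.

0.845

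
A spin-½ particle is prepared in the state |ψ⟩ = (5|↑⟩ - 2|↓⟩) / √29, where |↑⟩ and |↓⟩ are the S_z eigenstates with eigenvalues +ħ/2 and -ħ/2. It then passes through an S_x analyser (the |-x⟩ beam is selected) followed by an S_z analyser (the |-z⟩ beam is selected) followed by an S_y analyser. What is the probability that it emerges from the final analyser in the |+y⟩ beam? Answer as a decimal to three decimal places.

0.211

First analyser (S_x): P(|-x⟩) = |⟨-x|ψ⟩|² = 49/58.
After stage 1 the state is |-x⟩; P(|-z⟩) = |⟨-z|-x⟩|² = 1/2.
After stage 2 the state is |-z⟩; P(|+y⟩) = |⟨+y|-z⟩|² = 1/2.
Joint probability = 49/58 × 1/2 × 1/2 = 0.211.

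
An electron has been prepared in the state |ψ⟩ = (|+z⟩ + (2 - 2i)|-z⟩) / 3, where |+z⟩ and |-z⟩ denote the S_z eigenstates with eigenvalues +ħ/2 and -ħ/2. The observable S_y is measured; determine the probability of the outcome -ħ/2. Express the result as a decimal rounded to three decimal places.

|-y⟩ = (|+z⟩ - i|-z⟩)/√2, so ⟨-y|ψ⟩ = (3 + 2i) / (√2·3).
P = |3 + 2i|² / 18 = 13/18.

0.722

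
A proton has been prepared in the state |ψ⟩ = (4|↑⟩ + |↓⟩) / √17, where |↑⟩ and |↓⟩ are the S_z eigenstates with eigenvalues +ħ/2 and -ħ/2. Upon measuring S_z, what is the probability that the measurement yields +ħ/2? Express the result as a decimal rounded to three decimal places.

0.941

The +ħ/2 outcome corresponds to |↑⟩. Its amplitude in |ψ⟩ is 4/√17.
P = |4|² / 17 = 16/17.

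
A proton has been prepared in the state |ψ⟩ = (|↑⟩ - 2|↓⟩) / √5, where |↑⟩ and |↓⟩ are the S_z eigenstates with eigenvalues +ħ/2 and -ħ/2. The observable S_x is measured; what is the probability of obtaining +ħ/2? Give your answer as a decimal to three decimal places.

0.100

|+x⟩ = (|↑⟩ + |↓⟩)/√2, so ⟨+x|ψ⟩ = (-1) / (√2·√5).
P = |-1|² / 10 = 1/10.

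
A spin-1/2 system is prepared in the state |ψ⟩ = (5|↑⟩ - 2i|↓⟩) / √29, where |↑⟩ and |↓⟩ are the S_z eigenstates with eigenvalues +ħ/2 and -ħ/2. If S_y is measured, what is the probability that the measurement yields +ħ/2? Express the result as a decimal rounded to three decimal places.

0.155

|+y⟩ = (|↑⟩ + i|↓⟩)/√2, so ⟨+y|ψ⟩ = (3) / (√2·√29).
P = |3|² / 58 = 9/58.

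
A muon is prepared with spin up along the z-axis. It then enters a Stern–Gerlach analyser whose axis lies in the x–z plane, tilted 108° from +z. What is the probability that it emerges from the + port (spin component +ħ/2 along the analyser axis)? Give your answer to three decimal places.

0.345

For spin-½, the probability of finding spin-up along an axis at angle θ to the initial spin direction is cos²(θ/2); spin-down is sin²(θ/2).
θ = 108°, so P = cos²(54°) ≈ 0.345.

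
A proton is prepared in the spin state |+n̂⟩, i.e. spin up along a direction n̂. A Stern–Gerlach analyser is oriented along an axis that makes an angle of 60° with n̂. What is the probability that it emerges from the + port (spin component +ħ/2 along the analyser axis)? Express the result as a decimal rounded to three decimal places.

0.750

For spin-½, the probability of finding spin-up along an axis at angle θ to the initial spin direction is cos²(θ/2); spin-down is sin²(θ/2).
θ = 60°, so P = cos²(30°) ≈ 0.750.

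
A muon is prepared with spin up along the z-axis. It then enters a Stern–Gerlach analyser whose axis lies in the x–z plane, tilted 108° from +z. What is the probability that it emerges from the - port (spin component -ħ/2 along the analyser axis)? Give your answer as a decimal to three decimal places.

For spin-½, the probability of finding spin-up along an axis at angle θ to the initial spin direction is cos²(θ/2); spin-down is sin²(θ/2).
θ = 108°, so P = sin²(54°) ≈ 0.655.

0.655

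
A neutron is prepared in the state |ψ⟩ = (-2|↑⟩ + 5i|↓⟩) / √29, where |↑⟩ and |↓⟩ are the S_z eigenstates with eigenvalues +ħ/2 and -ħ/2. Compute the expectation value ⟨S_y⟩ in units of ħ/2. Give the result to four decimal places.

⟨σ_y⟩ = 2 Im(a* b)/(|a|²+|b|²) with a = -2, b = 5i.
a* b = -10i, so ⟨σ_y⟩ = -20/29.
⟨S_y⟩ = (ħ/2)·⟨σ_y⟩.

-0.6897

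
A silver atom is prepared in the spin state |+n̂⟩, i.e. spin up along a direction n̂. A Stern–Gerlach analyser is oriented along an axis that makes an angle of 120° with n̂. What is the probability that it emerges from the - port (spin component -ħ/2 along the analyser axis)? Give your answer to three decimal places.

0.750

For spin-½, the probability of finding spin-up along an axis at angle θ to the initial spin direction is cos²(θ/2); spin-down is sin²(θ/2).
θ = 120°, so P = sin²(60°) ≈ 0.750.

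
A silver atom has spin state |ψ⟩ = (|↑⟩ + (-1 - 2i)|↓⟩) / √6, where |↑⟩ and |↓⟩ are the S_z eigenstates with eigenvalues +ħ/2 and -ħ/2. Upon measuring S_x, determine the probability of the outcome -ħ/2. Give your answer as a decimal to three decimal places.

0.667

|-x⟩ = (|↑⟩ - |↓⟩)/√2, so ⟨-x|ψ⟩ = (2 + 2i) / (√2·√6).
P = |2 + 2i|² / 12 = 8/12.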